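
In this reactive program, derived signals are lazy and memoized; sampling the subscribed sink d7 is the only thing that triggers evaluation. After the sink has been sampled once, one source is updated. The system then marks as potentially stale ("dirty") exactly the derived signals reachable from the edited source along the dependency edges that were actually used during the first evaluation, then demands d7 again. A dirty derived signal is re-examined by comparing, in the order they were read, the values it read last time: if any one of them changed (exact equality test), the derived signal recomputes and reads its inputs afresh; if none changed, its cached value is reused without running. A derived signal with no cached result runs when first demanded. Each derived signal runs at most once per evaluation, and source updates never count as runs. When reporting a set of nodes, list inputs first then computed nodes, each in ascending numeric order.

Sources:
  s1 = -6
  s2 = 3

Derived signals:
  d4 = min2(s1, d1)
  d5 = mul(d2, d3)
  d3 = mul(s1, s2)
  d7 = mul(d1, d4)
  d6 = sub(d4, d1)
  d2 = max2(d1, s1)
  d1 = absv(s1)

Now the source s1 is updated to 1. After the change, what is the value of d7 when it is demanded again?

Demanding d7 again yields 1.

First demand of the output computes:
  d1 = absv(-6) = 6
  d4 = min2(-6, 6) = -6
  d7 = mul(6, -6) = -36

After the edit, cleaning proceeds:
  d1: a read changed (s1 -6->1) — executes, giving 1.
  d4: a read changed (s1 -6->1; d1 6->1) — executes, giving 1.
  d7: a read changed (d1 6->1; d4 -6->1) — executes, giving 1.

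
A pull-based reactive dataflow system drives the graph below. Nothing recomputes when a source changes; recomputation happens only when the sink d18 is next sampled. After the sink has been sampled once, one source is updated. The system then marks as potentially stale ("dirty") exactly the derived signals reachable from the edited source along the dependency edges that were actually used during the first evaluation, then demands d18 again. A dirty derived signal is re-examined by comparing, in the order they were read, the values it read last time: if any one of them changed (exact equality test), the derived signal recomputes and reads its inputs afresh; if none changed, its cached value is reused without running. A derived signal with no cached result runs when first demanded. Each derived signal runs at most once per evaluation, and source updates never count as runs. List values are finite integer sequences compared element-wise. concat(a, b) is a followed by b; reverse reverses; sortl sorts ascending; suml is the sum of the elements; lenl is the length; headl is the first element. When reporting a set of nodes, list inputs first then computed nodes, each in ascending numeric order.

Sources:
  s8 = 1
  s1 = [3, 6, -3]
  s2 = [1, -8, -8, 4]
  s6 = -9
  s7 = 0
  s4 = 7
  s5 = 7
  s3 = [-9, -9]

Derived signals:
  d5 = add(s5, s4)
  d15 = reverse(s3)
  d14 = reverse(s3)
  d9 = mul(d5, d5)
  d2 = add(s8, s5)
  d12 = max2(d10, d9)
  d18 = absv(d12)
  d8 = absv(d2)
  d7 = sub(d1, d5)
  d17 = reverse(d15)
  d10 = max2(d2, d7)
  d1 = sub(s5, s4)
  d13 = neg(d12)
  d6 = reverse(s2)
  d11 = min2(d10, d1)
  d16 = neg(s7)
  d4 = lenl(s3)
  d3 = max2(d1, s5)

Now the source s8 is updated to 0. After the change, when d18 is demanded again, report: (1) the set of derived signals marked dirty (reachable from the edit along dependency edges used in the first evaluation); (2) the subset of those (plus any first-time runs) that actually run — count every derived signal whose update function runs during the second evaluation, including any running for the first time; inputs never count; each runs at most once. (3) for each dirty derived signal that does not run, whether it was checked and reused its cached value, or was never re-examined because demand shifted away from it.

Marked dirty: d2, d10, d12, d18.
Derived signals that run: d2, d10, d12 — 3 in total.
Checked but reused from cache: d18.
Key observation: the change is absorbed at d12 — it re-runs but produces the same value, and the output's value is unchanged.

First evaluation (everything demanded from the output):
  d1 = sub(7, 7) = 0
  d2 = add(1, 7) = 8
  d5 = add(7, 7) = 14
  d7 = sub(0, 14) = -14
  d9 = mul(14, 14) = 196
  d10 = max2(8, -14) = 8
  d12 = max2(8, 196) = 196
  d18 = absv(196) = 196

Propagation after the edit:
  d2: runs — s8 1->0; result 7.
  d10: runs — d2 8->7; result 7.
  d12: runs — d10 8->7; result 196 (same value as before).
  d18: checked — values it read are unchanged (d12 unchanged); reused cached 196 without running.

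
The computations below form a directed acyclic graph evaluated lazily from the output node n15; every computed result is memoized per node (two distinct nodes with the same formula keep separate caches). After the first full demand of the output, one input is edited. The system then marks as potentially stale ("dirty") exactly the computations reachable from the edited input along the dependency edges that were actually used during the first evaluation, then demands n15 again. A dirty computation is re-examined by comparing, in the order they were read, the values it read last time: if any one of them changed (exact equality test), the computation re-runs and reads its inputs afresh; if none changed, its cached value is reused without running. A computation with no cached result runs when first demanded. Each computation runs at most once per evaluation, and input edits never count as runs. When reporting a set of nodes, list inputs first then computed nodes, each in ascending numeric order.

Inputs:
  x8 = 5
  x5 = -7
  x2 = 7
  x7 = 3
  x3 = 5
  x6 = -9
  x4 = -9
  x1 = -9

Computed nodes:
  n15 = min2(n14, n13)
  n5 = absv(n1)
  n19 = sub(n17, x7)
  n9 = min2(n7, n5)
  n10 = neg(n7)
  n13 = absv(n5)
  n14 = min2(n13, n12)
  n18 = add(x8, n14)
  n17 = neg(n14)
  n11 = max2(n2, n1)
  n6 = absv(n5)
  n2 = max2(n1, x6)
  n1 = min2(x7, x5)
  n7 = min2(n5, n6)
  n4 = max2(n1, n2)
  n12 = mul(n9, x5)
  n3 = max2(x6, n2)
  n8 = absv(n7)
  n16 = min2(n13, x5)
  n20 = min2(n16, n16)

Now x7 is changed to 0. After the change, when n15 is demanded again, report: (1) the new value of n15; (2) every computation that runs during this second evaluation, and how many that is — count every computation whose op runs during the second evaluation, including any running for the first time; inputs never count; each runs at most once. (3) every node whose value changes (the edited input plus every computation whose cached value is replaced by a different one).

First demand of the output computes:
  n1 = min2(3, -7) = -7
  n5 = absv(-7) = 7
  n6 = absv(7) = 7
  n7 = min2(7, 7) = 7
  n9 = min2(7, 7) = 7
  n12 = mul(7, -7) = -49
  n13 = absv(7) = 7
  n14 = min2(7, -49) = -49
  n15 = min2(-49, 7) = -49

After the edit, cleaning proceeds:
  n1: a read changed (x7 3->0) — executes, giving -7 — identical to its old value.
  n5: dirty, but its reads are unchanged (n1 unchanged); cached 7 stands.
  n6: dirty, but its reads are unchanged (n5 unchanged); cached 7 stands.
  n7: dirty, but its reads are unchanged (n5 unchanged, n6 unchanged); cached 7 stands.
  n9: dirty, but its reads are unchanged (n7 unchanged, n5 unchanged); cached 7 stands.
  n12: dirty, but its reads are unchanged (n9 unchanged, x5 unchanged); cached -49 stands.
  n13: dirty, but its reads are unchanged (n5 unchanged); cached 7 stands.
  n14: dirty, but its reads are unchanged (n13 unchanged, n12 unchanged); cached -49 stands.
  n15: dirty, but its reads are unchanged (n14 unchanged, n13 unchanged); cached -49 stands.

Note the absorption at n1: it re-runs yet its value is the same, leaving the output's value untouched.

Demanding n15 again yields -49.
1 computations run: n1.
The nodes whose values change: x7.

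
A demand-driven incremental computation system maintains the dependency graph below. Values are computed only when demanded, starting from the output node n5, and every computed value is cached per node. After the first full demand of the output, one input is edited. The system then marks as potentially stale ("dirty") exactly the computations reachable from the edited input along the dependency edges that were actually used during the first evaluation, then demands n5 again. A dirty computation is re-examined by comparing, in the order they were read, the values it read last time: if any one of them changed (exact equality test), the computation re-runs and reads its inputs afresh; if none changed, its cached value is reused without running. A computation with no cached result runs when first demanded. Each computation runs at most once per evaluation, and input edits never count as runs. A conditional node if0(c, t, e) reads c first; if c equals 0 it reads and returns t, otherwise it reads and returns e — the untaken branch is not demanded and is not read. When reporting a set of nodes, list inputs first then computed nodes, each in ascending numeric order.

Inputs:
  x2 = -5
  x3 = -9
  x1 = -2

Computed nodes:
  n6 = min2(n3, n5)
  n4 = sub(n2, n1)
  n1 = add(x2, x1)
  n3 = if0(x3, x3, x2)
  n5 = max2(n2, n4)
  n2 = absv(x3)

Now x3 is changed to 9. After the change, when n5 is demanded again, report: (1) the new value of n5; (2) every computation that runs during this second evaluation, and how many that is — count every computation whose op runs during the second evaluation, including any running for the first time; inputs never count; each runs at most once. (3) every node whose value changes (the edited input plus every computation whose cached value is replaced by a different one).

First evaluation (everything demanded from the output):
  n1 = add(-5, -2) = -7
  n2 = absv(-9) = 9
  n4 = sub(9, -7) = 16
  n5 = max2(9, 16) = 16

Propagation after the edit:
  n2: runs — x3 -9->9; result 9 (same value as before).
  n4: checked — values it read are unchanged (n2 unchanged, n1 unchanged); reused cached 16 without running.
  n5: checked — values it read are unchanged (n2 unchanged, n4 unchanged); reused cached 16 without running.

Key observation: the change is absorbed at n2 — it re-runs but produces the same value, and the output's value is unchanged.

New value of n5: 16.
Computations that run: n2 — 1 in total.
Values that change: x3.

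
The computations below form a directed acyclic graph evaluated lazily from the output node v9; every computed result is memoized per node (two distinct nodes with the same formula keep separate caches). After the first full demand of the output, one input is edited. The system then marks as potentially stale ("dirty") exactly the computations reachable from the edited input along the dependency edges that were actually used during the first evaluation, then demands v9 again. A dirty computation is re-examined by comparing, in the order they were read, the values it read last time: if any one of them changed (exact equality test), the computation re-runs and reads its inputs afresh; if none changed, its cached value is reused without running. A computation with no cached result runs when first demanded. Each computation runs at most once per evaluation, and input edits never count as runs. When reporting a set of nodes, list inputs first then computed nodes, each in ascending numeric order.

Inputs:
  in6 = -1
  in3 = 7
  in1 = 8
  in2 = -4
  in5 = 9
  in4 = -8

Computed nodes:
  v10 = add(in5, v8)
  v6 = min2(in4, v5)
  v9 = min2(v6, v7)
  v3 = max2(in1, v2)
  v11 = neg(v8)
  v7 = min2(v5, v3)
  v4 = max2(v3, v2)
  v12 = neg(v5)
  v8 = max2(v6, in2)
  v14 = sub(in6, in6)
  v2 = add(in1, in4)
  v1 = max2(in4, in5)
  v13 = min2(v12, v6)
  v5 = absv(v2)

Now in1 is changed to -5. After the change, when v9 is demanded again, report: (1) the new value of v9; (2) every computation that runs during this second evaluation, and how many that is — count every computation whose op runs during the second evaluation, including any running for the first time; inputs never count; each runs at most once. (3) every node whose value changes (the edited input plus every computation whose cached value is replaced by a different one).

Demanding v9 again yields -8.
6 computations run: v2, v3, v5, v6, v7, v9.
The nodes whose values change: in1, v2, v3, v5, v7.

First demand of the output computes:
  v2 = add(8, -8) = 0
  v3 = max2(8, 0) = 8
  v5 = absv(0) = 0
  v6 = min2(-8, 0) = -8
  v7 = min2(0, 8) = 0
  v9 = min2(-8, 0) = -8

After the edit, cleaning proceeds:
  v2: a read changed (in1 8->-5) — executes, giving -13.
  v3: a read changed (in1 8->-5; v2 0->-13) — executes, giving -5.
  v5: a read changed (v2 0->-13) — executes, giving 13.
  v6: a read changed (v5 0->13) — executes, giving -8 — identical to its old value.
  v7: a read changed (v5 0->13; v3 8->-5) — executes, giving -5.
  v9: a read changed (v7 0->-5) — executes, giving -8 — identical to its old value.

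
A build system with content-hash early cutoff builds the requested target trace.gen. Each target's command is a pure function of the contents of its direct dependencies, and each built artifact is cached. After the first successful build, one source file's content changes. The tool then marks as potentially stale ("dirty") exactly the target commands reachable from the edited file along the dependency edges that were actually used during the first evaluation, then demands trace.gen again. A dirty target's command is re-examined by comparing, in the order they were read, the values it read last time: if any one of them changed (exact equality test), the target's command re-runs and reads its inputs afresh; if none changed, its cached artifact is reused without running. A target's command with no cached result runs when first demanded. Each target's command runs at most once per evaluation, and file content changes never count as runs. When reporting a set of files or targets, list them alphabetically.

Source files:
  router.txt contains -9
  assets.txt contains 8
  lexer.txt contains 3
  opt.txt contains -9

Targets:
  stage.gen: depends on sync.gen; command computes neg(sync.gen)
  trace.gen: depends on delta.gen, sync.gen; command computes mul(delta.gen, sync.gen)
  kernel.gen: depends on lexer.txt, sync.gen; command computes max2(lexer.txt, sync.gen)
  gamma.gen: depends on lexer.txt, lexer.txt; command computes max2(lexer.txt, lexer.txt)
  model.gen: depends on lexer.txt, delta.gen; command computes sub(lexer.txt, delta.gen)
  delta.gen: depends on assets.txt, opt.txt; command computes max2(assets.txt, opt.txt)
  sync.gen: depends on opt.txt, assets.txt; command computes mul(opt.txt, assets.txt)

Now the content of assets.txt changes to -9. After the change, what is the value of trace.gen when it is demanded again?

First evaluation (everything demanded from the output):
  delta.gen = max2(8, -9) = 8
  sync.gen = mul(-9, 8) = -72
  trace.gen = mul(8, -72) = -576

Propagation after the edit:
  delta.gen: runs — assets.txt 8->-9; result -9.
  sync.gen: runs — assets.txt 8->-9; result 81.
  trace.gen: runs — delta.gen 8->-9; sync.gen -72->81; result -729.

New value of trace.gen: -729.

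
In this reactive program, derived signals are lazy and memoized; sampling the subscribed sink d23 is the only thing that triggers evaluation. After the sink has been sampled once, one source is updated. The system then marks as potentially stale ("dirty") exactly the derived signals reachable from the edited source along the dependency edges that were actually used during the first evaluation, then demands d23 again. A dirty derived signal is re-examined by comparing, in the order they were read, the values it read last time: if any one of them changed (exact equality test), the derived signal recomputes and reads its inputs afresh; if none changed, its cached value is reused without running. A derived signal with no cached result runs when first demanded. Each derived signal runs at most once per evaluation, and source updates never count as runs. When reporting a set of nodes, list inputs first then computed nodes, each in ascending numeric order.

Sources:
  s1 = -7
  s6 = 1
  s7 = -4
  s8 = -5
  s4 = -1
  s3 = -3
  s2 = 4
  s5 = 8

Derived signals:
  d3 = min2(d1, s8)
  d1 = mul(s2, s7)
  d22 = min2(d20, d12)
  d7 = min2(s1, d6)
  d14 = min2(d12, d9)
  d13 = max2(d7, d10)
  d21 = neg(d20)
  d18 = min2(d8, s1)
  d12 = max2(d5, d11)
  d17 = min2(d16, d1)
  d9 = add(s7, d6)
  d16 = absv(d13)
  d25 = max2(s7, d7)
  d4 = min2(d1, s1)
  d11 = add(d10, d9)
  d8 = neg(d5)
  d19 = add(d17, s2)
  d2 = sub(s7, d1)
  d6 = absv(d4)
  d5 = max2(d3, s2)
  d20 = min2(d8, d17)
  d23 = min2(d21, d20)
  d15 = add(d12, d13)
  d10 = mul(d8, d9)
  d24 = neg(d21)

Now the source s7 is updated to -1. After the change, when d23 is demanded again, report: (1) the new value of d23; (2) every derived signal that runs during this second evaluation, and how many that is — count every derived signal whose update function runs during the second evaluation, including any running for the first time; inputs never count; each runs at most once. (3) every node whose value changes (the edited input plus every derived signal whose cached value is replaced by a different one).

First demand of the output computes:
  d1 = mul(4, -4) = -16
  d3 = min2(-16, -5) = -16
  d4 = min2(-16, -7) = -16
  d5 = max2(-16, 4) = 4
  d6 = absv(-16) = 16
  d7 = min2(-7, 16) = -7
  d8 = neg(4) = -4
  d9 = add(-4, 16) = 12
  d10 = mul(-4, 12) = -48
  d13 = max2(-7, -48) = -7
  d16 = absv(-7) = 7
  d17 = min2(7, -16) = -16
  d20 = min2(-4, -16) = -16
  d21 = neg(-16) = 16
  d23 = min2(16, -16) = -16

After the edit, cleaning proceeds:
  d1: a read changed (s7 -4->-1) — executes, giving -4.
  d3: a read changed (d1 -16->-4) — executes, giving -5.
  d4: a read changed (d1 -16->-4) — executes, giving -7.
  d5: a read changed (d3 -16->-5) — executes, giving 4 — identical to its old value.
  d6: a read changed (d4 -16->-7) — executes, giving 7.
  d7: a read changed (d6 16->7) — executes, giving -7 — identical to its old value.
  d8: dirty, but its reads are unchanged (d5 unchanged); cached -4 stands.
  d9: a read changed (s7 -4->-1; d6 16->7) — executes, giving 6.
  d10: a read changed (d9 12->6) — executes, giving -24.
  d13: a read changed (d10 -48->-24) — executes, giving -7 — identical to its old value.
  d16: dirty, but its reads are unchanged (d13 unchanged); cached 7 stands.
  d17: a read changed (d1 -16->-4) — executes, giving -4.
  d20: a read changed (d17 -16->-4) — executes, giving -4.
  d21: a read changed (d20 -16->-4) — executes, giving 4.
  d23: a read changed (d21 16->4; d20 -16->-4) — executes, giving -4.

Note where the cutoff bites: d8 is checked, finds nothing changed, and keeps its cache.

Demanding d23 again yields -4.
13 derived signals run: d1, d3, d4, d5, d6, d7, d9, d10, d13, d17, d20, d21, d23.
The nodes whose values change: s7, d1, d3, d4, d6, d9, d10, d17, d20, d21, d23.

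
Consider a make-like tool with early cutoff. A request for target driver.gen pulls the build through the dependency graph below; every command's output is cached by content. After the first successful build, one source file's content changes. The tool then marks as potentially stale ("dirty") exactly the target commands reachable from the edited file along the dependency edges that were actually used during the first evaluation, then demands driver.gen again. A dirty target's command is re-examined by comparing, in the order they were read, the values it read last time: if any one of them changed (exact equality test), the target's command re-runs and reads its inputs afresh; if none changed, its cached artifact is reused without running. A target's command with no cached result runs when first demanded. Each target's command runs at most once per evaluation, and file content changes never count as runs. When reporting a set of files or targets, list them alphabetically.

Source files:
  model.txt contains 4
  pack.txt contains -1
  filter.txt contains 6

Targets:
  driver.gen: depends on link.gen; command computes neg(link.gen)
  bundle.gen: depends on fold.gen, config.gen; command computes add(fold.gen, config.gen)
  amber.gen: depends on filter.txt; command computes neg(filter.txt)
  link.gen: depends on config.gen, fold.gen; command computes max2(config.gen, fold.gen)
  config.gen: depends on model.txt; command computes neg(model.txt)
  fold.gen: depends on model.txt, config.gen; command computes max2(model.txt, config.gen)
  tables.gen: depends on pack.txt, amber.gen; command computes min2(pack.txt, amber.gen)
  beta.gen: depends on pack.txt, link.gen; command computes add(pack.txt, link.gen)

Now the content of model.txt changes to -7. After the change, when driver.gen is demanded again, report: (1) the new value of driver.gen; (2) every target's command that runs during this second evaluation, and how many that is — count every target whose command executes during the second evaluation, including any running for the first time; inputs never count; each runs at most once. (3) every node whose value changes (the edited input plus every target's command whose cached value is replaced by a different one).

First demand of the output computes:
  config.gen = neg(4) = -4
  fold.gen = max2(4, -4) = 4
  link.gen = max2(-4, 4) = 4
  driver.gen = neg(4) = -4

After the edit, cleaning proceeds:
  config.gen: a read changed (model.txt 4->-7) — executes, giving 7.
  fold.gen: a read changed (model.txt 4->-7; config.gen -4->7) — executes, giving 7.
  link.gen: a read changed (config.gen -4->7; fold.gen 4->7) — executes, giving 7.
  driver.gen: a read changed (link.gen 4->7) — executes, giving -7.

Demanding driver.gen again yields -7.
4 target commands run: config.gen, driver.gen, fold.gen, link.gen.
The nodes whose values change: config.gen, driver.gen, fold.gen, link.gen, model.txt.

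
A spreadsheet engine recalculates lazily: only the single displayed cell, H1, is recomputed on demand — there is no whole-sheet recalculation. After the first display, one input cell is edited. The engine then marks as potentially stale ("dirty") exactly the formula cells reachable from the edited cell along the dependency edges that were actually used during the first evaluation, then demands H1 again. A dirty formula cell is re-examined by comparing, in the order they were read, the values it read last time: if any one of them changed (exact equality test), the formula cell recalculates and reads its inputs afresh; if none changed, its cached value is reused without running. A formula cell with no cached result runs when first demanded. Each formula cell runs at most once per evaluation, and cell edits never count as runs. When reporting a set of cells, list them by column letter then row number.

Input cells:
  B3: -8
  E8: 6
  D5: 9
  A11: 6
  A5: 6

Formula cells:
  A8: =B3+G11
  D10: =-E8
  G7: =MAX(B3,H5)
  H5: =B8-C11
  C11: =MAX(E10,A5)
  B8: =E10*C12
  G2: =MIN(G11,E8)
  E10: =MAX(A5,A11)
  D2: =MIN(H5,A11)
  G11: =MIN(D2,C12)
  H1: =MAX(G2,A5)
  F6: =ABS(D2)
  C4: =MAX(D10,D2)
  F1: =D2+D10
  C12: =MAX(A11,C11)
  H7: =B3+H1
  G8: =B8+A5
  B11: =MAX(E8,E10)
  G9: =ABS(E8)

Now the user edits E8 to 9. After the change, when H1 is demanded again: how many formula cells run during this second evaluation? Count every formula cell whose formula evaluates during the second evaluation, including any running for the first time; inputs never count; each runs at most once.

First evaluation (everything demanded from the output):
  E10 = MAX(6, 6) = 6
  C11 = MAX(6, 6) = 6
  C12 = MAX(6, 6) = 6
  B8 = 6 * 6 = 36
  H5 = 36 - 6 = 30
  D2 = MIN(30, 6) = 6
  G11 = MIN(6, 6) = 6
  G2 = MIN(6, 6) = 6
  H1 = MAX(6, 6) = 6

Propagation after the edit:
  G2: runs — E8 6->9; result 6 (same value as before).
  H1: checked — values it read are unchanged (G2 unchanged, A5 unchanged); reused cached 6 without running.

Key observation: the change is absorbed at G2 — it re-runs but produces the same value, and the output's value is unchanged.

Formula cells that run: G2 — 1 in total.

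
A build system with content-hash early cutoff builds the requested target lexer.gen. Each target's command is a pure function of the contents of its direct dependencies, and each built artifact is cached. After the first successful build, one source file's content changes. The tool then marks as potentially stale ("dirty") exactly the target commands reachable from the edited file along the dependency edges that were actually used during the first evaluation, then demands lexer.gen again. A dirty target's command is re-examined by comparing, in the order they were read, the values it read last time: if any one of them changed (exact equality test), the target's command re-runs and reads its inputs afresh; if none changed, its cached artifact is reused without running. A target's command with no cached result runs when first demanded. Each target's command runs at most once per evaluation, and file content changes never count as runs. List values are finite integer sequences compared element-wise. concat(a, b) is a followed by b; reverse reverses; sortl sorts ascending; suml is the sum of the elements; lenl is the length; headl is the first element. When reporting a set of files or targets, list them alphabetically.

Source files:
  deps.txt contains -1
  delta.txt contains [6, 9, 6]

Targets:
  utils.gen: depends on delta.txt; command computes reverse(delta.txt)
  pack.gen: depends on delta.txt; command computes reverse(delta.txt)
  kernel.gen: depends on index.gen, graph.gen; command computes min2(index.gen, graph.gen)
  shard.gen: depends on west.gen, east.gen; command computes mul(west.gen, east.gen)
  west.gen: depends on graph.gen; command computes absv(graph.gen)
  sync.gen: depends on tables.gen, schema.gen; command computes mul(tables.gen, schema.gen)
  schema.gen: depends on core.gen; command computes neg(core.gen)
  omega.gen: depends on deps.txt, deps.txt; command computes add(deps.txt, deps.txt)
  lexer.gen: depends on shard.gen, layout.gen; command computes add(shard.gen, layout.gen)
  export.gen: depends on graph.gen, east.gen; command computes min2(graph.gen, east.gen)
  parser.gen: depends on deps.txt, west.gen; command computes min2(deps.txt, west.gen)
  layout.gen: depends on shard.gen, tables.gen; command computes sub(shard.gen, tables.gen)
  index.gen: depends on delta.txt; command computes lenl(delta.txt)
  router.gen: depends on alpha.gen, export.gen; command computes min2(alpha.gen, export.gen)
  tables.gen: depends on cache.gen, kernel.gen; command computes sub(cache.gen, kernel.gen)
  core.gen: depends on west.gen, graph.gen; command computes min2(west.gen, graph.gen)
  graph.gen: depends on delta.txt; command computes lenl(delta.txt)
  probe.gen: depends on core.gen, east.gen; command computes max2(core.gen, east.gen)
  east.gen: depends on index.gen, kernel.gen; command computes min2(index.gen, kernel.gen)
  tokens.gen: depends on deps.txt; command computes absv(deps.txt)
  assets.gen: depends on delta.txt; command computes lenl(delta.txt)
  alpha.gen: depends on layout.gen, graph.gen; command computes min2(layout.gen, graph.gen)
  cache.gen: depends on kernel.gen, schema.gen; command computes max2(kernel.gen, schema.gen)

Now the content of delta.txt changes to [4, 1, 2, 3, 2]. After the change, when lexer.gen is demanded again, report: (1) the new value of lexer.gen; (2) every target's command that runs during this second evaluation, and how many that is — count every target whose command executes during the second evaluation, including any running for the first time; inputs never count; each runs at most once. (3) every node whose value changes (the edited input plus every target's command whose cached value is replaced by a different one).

First evaluation (everything demanded from the output):
  graph.gen = lenl([6, 9, 6]) = 3
  index.gen = lenl([6, 9, 6]) = 3
  kernel.gen = min2(3, 3) = 3
  east.gen = min2(3, 3) = 3
  west.gen = absv(3) = 3
  core.gen = min2(3, 3) = 3
  schema.gen = neg(3) = -3
  cache.gen = max2(3, -3) = 3
  shard.gen = mul(3, 3) = 9
  tables.gen = sub(3, 3) = 0
  layout.gen = sub(9, 0) = 9
  lexer.gen = add(9, 9) = 18

Propagation after the edit:
  graph.gen: runs — delta.txt [6, 9, 6]->[4, 1, 2, 3, 2]; result 5.
  index.gen: runs — delta.txt [6, 9, 6]->[4, 1, 2, 3, 2]; result 5.
  kernel.gen: runs — index.gen 3->5; graph.gen 3->5; result 5.
  east.gen: runs — index.gen 3->5; kernel.gen 3->5; result 5.
  west.gen: runs — graph.gen 3->5; result 5.
  core.gen: runs — west.gen 3->5; graph.gen 3->5; result 5.
  schema.gen: runs — core.gen 3->5; result -5.
  cache.gen: runs — kernel.gen 3->5; schema.gen -3->-5; result 5.
  shard.gen: runs — west.gen 3->5; east.gen 3->5; result 25.
  tables.gen: runs — cache.gen 3->5; kernel.gen 3->5; result 0 (same value as before).
  layout.gen: runs — shard.gen 9->25; result 25.
  lexer.gen: runs — shard.gen 9->25; layout.gen 9->25; result 50.

New value of lexer.gen: 50.
Target commands that run: cache.gen, core.gen, east.gen, graph.gen, index.gen, kernel.gen, layout.gen, lexer.gen, schema.gen, shard.gen, tables.gen, west.gen — 12 in total.
Values that change: cache.gen, core.gen, delta.txt, east.gen, graph.gen, index.gen, kernel.gen, layout.gen, lexer.gen, schema.gen, shard.gen, west.gen.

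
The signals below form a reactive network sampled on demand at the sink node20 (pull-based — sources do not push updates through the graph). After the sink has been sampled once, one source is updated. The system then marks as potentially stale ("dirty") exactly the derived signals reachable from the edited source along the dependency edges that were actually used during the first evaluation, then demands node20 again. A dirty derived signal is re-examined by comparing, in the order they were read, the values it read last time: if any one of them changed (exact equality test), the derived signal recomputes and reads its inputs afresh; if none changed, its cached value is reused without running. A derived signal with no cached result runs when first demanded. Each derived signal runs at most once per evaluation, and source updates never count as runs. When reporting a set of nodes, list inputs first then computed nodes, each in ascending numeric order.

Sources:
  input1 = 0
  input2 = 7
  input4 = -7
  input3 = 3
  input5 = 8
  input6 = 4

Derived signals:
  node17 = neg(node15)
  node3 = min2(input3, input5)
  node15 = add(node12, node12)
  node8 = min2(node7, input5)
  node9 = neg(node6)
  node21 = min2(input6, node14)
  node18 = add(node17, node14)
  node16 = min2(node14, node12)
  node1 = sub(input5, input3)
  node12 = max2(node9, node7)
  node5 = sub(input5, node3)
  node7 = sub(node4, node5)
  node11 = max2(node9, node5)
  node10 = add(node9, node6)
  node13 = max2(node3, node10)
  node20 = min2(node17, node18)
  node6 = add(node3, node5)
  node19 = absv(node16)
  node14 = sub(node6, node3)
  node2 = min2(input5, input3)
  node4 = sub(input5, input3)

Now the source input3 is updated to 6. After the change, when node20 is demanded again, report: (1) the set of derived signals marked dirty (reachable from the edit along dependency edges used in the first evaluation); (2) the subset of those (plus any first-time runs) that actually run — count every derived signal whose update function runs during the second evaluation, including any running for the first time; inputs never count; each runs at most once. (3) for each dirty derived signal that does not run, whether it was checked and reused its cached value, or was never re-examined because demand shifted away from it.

Initial pass — values computed on the first demand:
  node3 = min2(3, 8) = 3
  node4 = sub(8, 3) = 5
  node5 = sub(8, 3) = 5
  node6 = add(3, 5) = 8
  node7 = sub(5, 5) = 0
  node9 = neg(8) = -8
  node12 = max2(-8, 0) = 0
  node14 = sub(8, 3) = 5
  node15 = add(0, 0) = 0
  node17 = neg(0) = 0
  node18 = add(0, 5) = 5
  node20 = min2(0, 5) = 0

Second demand — change propagation:
  node3: re-runs because input3 3->6; new result 6.
  node4: re-runs because input3 3->6; new result 2.
  node5: re-runs because node3 3->6; new result 2.
  node6: re-runs because node3 3->6; node5 5->2; new result 8 (unchanged).
  node7: re-runs because node4 5->2; node5 5->2; new result 0 (unchanged).
  node9: re-examined; everything it read last time is the same (node6 unchanged) — cache -8 kept, no run.
  node12: re-examined; everything it read last time is the same (node9 unchanged, node7 unchanged) — cache 0 kept, no run.
  node14: re-runs because node3 3->6; new result 2.
  node15: re-examined; everything it read last time is the same (node12 unchanged, node12 unchanged) — cache 0 kept, no run.
  node17: re-examined; everything it read last time is the same (node15 unchanged) — cache 0 kept, no run.
  node18: re-runs because node14 5->2; new result 2.
  node20: re-runs because node18 5->2; new result 0 (unchanged).

The important point: at node9 every value read last time is unchanged, so the dirty flag clears without a run.

Dirty set: node3, node4, node5, node6, node7, node9, node12, node14, node15, node17, node18, node20.
Run set: node3, node4, node5, node6, node7, node14, node18, node20 (8 run).
Re-examined without running (cache reused): node9, node12, node15, node17.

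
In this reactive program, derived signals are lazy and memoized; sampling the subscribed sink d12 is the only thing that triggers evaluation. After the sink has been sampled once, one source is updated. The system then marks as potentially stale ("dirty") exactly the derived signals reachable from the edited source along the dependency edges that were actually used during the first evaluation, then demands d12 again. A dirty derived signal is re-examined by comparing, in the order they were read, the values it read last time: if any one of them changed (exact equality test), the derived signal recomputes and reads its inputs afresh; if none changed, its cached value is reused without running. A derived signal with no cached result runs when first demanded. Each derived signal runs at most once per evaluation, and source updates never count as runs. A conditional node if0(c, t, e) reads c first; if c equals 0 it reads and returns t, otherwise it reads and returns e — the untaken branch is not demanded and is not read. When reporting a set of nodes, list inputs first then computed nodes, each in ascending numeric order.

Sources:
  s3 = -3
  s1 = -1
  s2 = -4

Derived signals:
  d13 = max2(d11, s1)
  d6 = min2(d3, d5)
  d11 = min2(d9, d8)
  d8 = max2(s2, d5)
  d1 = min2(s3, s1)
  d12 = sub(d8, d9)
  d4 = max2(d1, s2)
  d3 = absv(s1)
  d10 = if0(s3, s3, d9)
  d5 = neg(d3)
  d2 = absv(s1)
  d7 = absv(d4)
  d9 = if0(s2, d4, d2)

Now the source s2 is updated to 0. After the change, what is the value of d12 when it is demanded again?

First demand of the output computes:
  d2 = absv(-1) = 1
  d3 = absv(-1) = 1
  d5 = neg(1) = -1
  d8 = max2(-4, -1) = -1
  d9 = if0(s2=-4 -> else branch d2) = 1
  d12 = sub(-1, 1) = -2

After the edit, cleaning proceeds:
  d1: had never run; runs now, result -3.
  d4: had never run; runs now, result 0.
  d8: a read changed (s2 -4->0) — executes, giving 0.
  d9: a read changed (s2 -4->0) — executes, giving 0.
  d12: a read changed (d8 -1->0; d9 1->0) — executes, giving 0.

Note the branch switch — d1, d4 had no cache and run now for the first time.

Demanding d12 again yields 0.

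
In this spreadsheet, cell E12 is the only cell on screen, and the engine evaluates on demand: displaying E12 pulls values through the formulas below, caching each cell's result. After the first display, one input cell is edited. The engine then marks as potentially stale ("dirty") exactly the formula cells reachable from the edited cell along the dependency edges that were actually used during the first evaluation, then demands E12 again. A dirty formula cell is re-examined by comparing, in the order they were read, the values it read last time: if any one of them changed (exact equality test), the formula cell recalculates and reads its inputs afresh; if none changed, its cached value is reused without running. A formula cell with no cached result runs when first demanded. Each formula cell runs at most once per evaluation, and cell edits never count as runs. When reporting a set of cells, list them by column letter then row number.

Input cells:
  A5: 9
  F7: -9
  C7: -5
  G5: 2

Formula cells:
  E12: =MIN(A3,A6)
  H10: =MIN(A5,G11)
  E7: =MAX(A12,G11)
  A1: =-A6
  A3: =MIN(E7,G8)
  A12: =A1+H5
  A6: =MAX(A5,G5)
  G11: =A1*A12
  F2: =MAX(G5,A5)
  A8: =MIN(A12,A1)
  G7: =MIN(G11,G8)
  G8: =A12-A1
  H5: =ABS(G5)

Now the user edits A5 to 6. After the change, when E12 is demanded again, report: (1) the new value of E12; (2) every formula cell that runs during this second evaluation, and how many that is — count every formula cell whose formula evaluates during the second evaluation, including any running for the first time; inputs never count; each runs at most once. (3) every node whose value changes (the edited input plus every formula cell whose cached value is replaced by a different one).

Initial pass — values computed on the first demand:
  A6 = MAX(9, 2) = 9
  A1 = -(9) = -9
  H5 = ABS(2) = 2
  A12 = -9 + 2 = -7
  G8 = -7 - -9 = 2
  G11 = -9 * -7 = 63
  E7 = MAX(-7, 63) = 63
  A3 = MIN(63, 2) = 2
  E12 = MIN(2, 9) = 2

Second demand — change propagation:
  A6: re-runs because A5 9->6; new result 6.
  A1: re-runs because A6 9->6; new result -6.
  A12: re-runs because A1 -9->-6; new result -4.
  G8: re-runs because A12 -7->-4; A1 -9->-6; new result 2 (unchanged).
  G11: re-runs because A1 -9->-6; A12 -7->-4; new result 24.
  E7: re-runs because A12 -7->-4; G11 63->24; new result 24.
  A3: re-runs because E7 63->24; new result 2 (unchanged).
  E12: re-runs because A6 9->6; new result 2 (unchanged).

E12 now evaluates to 2.
Run set: A1, A3, A6, A12, E7, E12, G8, G11 (8 run).
Changed values: A1, A5, A6, A12, E7, G11.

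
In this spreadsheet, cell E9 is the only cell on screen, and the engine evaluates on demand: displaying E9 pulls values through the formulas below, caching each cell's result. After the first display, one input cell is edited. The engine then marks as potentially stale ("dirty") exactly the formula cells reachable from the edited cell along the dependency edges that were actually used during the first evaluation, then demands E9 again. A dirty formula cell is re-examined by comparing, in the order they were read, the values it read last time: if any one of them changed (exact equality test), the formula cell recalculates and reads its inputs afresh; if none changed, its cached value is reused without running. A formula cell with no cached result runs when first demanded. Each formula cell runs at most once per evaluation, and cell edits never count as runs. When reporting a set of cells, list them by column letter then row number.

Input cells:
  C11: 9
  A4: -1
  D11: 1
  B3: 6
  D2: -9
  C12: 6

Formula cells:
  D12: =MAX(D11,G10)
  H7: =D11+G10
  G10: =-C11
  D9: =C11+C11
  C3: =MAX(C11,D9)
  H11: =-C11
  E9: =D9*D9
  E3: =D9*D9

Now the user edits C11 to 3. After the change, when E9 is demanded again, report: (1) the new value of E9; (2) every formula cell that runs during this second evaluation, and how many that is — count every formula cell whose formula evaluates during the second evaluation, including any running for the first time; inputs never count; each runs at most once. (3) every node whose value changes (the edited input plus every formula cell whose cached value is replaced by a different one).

E9 now evaluates to 36.
Run set: D9, E9 (2 run).
Changed values: C11, D9, E9.

Initial pass — values computed on the first demand:
  D9 = 9 + 9 = 18
  E9 = 18 * 18 = 324

Second demand — change propagation:
  D9: re-runs because C11 9->3; C11 9->3; new result 6.
  E9: re-runs because D9 18->6; D9 18->6; new result 36.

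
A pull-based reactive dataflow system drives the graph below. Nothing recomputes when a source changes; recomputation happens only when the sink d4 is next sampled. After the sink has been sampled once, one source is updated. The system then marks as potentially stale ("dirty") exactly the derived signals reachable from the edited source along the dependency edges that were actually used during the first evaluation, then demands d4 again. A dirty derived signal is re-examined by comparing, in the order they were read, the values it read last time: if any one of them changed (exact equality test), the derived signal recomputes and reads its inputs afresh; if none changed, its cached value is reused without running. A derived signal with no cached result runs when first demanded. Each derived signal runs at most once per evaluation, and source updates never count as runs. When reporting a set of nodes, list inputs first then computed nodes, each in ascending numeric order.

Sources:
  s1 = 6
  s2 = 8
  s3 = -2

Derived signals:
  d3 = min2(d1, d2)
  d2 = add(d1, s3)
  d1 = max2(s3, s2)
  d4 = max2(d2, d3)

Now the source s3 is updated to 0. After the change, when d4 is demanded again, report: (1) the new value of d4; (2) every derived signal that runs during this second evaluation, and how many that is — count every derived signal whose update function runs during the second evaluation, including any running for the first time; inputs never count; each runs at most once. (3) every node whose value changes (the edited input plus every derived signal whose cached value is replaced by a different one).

First evaluation (everything demanded from the output):
  d1 = max2(-2, 8) = 8
  d2 = add(8, -2) = 6
  d3 = min2(8, 6) = 6
  d4 = max2(6, 6) = 6

Propagation after the edit:
  d1: runs — s3 -2->0; result 8 (same value as before).
  d2: runs — s3 -2->0; result 8.
  d3: runs — d2 6->8; result 8.
  d4: runs — d2 6->8; d3 6->8; result 8.

New value of d4: 8.
Derived signals that run: d1, d2, d3, d4 — 4 in total.
Values that change: s3, d2, d3, d4.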